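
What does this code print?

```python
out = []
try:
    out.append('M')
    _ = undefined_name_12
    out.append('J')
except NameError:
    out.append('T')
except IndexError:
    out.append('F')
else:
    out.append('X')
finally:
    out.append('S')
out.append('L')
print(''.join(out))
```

Execution trace: 'M' (try body) → 'T' (except NameError) → 'S' (finally) → 'L' (after the try/except). Output: MTSL

Answer: MTSL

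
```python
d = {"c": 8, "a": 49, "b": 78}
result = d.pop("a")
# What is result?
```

Trace:
`d = {"c": 8, "a": 49, "b": 78}` → d = {'c': 8, 'a': 49, 'b': 78}
`result = d.pop("a")` → d = {'c': 8, 'b': 78}; result = 49
So result = 49

Answer: 49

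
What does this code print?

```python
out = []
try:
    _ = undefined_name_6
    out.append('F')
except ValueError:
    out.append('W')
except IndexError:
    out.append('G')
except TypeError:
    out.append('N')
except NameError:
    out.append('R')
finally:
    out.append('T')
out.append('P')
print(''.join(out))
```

Execution trace: 'R' (except NameError) → 'T' (finally) → 'P' (after the try/except). Output: RTP

Answer: RTP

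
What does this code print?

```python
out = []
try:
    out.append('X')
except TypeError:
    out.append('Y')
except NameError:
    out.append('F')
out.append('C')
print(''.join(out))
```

Execution trace: 'X' (try body, no exception) → 'C' (after the try/except). Output: XC

Answer: XC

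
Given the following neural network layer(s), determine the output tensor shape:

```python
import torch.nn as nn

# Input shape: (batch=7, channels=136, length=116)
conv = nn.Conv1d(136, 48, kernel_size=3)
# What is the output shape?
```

Input: (7, 136, 116) -> Output: (7, 48, 114)

Answer: (7, 48, 114)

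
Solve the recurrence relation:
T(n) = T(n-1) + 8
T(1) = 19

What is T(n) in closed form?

Unrolling: T(n) = T(1) + 8·(n-1) = 19 + 8(n-1) = 8n + 11.

Answer: T(n) = 8n + 11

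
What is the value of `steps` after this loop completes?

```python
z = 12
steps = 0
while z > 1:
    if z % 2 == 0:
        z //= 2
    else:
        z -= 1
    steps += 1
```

Steps to reduce 12 to 1
`steps` takes the values: 0 → 1 → 2 → 3 → 4

Answer: 4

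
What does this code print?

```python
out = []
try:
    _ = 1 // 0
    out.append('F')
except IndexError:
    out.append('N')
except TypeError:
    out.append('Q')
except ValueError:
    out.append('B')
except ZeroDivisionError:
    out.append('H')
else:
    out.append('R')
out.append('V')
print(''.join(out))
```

Execution trace: 'H' (except ZeroDivisionError) → 'V' (after the try/except). Output: HV

Answer: HV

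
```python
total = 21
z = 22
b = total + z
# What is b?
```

Trace:
`total = 21` → total = 21
`z = 22` → z = 22
`b = total + z` → b = 43
So b = 43

Answer: 43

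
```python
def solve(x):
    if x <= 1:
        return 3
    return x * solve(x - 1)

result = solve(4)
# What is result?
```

solve(4) = 4 * 3 * 2 * 3 = 72

Answer: 72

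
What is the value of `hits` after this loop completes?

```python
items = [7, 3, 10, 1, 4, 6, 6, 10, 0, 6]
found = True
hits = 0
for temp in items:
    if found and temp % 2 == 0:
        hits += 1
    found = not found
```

Count even values at even positions
`hits` takes the values: 0 → 1 → 2 → 3 → 4

Answer: 4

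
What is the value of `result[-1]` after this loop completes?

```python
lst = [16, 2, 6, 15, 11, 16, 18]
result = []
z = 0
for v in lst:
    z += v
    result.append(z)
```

Cumulative sum ends at 84
`result` takes the values: [] → [16] → [16, 18] → [16, 18, 24] → [16, 18, 24, 39] → [16, 18, 24, 39, 50] → [16, 18, 24, 39, 50, 66] → [16, 18, 24, 39, 50, 66, 84]
So `result[-1]` = 84

Answer: 84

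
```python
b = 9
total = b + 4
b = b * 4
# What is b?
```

Trace:
`b = 9` → b = 9
`total = b + 4` → total = 13
`b = b * 4` → b = 36
So b = 36

Answer: 36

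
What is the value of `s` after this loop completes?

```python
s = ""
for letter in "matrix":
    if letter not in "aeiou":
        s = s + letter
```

Remove vowels from 'matrix'
`s` takes the values: "" → "m" → "mt" → "mtr" → "mtrx"

Answer: "mtrx"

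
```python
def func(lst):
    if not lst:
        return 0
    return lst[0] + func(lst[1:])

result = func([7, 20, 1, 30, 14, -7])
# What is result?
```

7 + 20 + 1 + 30 + 14 + (-7) + 0 = 65

Answer: 65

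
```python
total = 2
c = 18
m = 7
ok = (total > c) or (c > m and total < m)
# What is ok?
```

Trace:
`total = 2` → total = 2
`c = 18` → c = 18
`m = 7` → m = 7
`ok = (total > c) or (c > m and total < m)` → ok = True
So ok = True

Answer: True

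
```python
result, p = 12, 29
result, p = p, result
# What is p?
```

Trace:
`result, p = 12, 29` → result = 12; p = 29
`result, p = p, result` → result = 29; p = 12
So p = 12

Answer: 12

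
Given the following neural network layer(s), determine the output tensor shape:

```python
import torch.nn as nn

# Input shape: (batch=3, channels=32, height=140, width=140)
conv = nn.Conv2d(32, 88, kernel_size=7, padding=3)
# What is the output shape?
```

Input: (3, 32, 140, 140) -> Output: (3, 88, 140, 140)

Answer: (3, 88, 140, 140)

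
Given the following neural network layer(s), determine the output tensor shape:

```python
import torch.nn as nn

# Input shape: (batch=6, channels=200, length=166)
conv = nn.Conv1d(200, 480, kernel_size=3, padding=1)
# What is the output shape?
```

Input: (6, 200, 166) -> Output: (6, 480, 166)

Answer: (6, 480, 166)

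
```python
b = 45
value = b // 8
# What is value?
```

Trace:
`b = 45` → b = 45
`value = b // 8` → value = 5
So value = 5

Answer: 5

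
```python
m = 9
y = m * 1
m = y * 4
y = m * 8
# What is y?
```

Trace:
`m = 9` → m = 9
`y = m * 1` → y = 9
`m = y * 4` → m = 36
`y = m * 8` → y = 288
So y = 288

Answer: 288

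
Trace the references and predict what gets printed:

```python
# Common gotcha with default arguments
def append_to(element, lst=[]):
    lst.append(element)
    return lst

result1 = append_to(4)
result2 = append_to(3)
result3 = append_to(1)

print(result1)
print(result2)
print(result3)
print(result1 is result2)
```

Key concept: mutable default argument gotcha.
Step by step:
`result1 = append_to(4)` → result1 = [4]
`result2 = append_to(3)` → result1 = [4, 3] (same object as result2); result2 = [4, 3] (same object as result1)
`result3 = append_to(1)` → result1 = [4, 3, 1] (same object as result2, result3); result2 = [4, 3, 1] (same object as result1, result3); result3 = [4, 3, 1] (same object as result1, result2)
`print(result1)` → prints [4, 3, 1]
`print(result2)` → prints [4, 3, 1]
`print(result3)` → prints [4, 3, 1]
`print(result1 is result2)` → prints True

Answer:
[4, 3, 1]
[4, 3, 1]
[4, 3, 1]
True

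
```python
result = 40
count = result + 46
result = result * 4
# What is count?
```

Trace:
`result = 40` → result = 40
`count = result + 46` → count = 86
`result = result * 4` → result = 160
So count = 86

Answer: 86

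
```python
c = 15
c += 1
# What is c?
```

Trace:
`c = 15` → c = 15
`c += 1` → c = 16
So c = 16

Answer: 16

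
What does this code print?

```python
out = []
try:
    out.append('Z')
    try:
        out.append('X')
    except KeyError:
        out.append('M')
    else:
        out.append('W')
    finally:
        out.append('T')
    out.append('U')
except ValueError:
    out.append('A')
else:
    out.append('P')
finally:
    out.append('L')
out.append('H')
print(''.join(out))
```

Execution trace: 'Z' (try body) → 'X' (inner try body, no exception) → 'W' (inner else) → 'T' (inner finally) → 'U' (try body, no exception) → 'P' (else) → 'L' (finally) → 'H' (after the try/except). Output: ZXWTUPLH

Answer: ZXWTUPLH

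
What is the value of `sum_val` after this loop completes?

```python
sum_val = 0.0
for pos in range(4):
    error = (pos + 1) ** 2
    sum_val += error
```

Sum of squared losses 1² + 2² + ... + 4²
`sum_val` takes the values: 0.0 → 1.0 → 5.0 → 14.0 → 30.0

Answer: 30.0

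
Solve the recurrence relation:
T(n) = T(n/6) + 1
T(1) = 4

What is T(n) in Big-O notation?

Each step divides n by 6 and adds 1. After log_6(n) steps we reach T(1)=4. So T(n) = 1·log_6(n) + 4 = O(log n).

Answer: O(log n)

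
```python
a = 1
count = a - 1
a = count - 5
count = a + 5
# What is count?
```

Trace:
`a = 1` → a = 1
`count = a - 1` → count = 0
`a = count - 5` → a = -5
`count = a + 5` → count = 0
So count = 0

Answer: 0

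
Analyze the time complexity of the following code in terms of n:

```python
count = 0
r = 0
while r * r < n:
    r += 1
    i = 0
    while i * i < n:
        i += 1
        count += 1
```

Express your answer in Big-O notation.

Each loop level contributes: √n × √n. Multiplying the contributions gives O(n).

Answer: O(n)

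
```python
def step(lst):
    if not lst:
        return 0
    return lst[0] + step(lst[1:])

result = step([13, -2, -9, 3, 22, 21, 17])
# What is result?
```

13 + (-2) + (-9) + 3 + 22 + 21 + 17 + 0 = 65

Answer: 65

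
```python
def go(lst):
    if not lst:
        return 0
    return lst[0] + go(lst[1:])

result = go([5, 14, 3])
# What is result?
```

5 + 14 + 3 + 0 = 22

Answer: 22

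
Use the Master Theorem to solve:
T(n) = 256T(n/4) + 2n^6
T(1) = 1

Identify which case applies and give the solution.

a=256, b=4, f(n)=2n^6. log_4(256) = 4. Since c=6 > 4 and the regularity condition holds (256(n/4)^6 = (256/4^6)n^6 with 256/4^6 < 1), Case 3 applies: T(n) = Θ(f(n)) = O(n^6).

Answer: O(n^6) - Case 3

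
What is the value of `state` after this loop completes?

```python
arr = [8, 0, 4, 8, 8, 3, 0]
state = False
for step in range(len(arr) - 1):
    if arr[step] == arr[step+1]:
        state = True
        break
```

Check consecutive duplicates in [8, 0, 4, 8, 8, 3, 0]
`state` takes the values: False → True

Answer: True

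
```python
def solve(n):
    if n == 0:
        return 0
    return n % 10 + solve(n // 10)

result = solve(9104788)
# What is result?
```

Sum of digits of 9104788: 8 + 8 + 7 + 4 + 0 + 1 + 9 = 37

Answer: 37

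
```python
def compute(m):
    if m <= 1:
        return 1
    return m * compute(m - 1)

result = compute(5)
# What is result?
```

compute(5) = 5 * 4 * 3 * 2 * 1 = 120

Answer: 120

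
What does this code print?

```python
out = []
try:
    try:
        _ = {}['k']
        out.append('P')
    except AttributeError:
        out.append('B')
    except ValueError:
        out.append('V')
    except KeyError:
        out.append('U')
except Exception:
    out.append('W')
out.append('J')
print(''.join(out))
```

Execution trace: 'U' (inner except KeyError) → 'J' (after the try/except). Output: UJ

Answer: UJ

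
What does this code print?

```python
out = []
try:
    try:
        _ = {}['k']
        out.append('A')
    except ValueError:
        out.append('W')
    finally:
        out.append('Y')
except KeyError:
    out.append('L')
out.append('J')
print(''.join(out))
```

Execution trace: 'Y' (finally) → 'L' (outer except KeyError) → 'J' (after the try/except). Output: YLJ

Answer: YLJ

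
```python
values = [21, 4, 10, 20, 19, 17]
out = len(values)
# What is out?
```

Trace:
`values = [21, 4, 10, 20, 19, 17]` → values = [21, 4, 10, 20, 19, 17]
`out = len(values)` → out = 6
So out = 6

Answer: 6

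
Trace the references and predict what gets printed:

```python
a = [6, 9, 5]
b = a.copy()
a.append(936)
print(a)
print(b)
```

Key concept: list.copy() creates independent copy.
Step by step:
`a = [6, 9, 5]` → a = [6, 9, 5]
`b = a.copy()` → b = [6, 9, 5]
`a.append(936)` → a = [6, 9, 5, 936]
`print(a)` → prints [6, 9, 5, 936]
`print(b)` → prints [6, 9, 5]

Answer:
[6, 9, 5, 936]
[6, 9, 5]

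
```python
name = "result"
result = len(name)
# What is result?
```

Trace:
`name = "result"` → name = 'result'
`result = len(name)` → result = 6
So result = 6

Answer: 6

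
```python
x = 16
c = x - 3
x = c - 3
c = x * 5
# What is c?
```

Trace:
`x = 16` → x = 16
`c = x - 3` → c = 13
`x = c - 3` → x = 10
`c = x * 5` → c = 50
So c = 50

Answer: 50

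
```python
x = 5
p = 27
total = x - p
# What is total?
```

Trace:
`x = 5` → x = 5
`p = 27` → p = 27
`total = x - p` → total = -22
So total = -22

Answer: -22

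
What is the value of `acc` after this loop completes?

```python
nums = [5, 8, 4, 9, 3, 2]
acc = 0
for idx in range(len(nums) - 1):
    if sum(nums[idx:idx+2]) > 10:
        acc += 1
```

Count windows with sum > 10
`acc` takes the values: 0 → 1 → 2 → 3 → 4

Answer: 4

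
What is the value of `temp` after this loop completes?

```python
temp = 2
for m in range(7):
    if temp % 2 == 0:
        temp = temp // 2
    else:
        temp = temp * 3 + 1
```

Collatz-style transformation from 2
`temp` takes the values: 2 → 1 → 4 → 2 → 1 → 4 → 2 → 1

Answer: 1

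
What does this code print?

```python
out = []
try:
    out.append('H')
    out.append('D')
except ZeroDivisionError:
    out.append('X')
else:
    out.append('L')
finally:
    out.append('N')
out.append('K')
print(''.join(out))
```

Execution trace: 'H' (try body) → 'D' (try body, no exception) → 'L' (else) → 'N' (finally) → 'K' (after the try/except). Output: HDLNK

Answer: HDLNK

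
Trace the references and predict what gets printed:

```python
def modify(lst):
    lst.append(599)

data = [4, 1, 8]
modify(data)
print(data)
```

Key concept: function modifies passed list.
Step by step:
`data = [4, 1, 8]` → data = [4, 1, 8]
`modify(data)` → data = [4, 1, 8, 599]
`print(data)` → prints [4, 1, 8, 599]

Answer: [4, 1, 8, 599]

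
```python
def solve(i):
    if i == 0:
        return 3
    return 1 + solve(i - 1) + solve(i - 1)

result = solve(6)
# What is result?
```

solve(i) = 1 + 2·solve(i-1), solve(0)=3. Closed form: (3+1)·2^6 - 1 = 255.

Answer: 255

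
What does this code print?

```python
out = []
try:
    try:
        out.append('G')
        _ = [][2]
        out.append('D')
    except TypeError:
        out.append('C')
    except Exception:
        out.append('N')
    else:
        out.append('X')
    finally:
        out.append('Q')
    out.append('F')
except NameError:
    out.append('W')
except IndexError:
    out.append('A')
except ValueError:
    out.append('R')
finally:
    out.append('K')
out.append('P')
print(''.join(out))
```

Execution trace: 'G' (inner try body) → 'N' (inner except Exception) → 'Q' (inner finally) → 'F' (try body, no exception) → 'K' (finally) → 'P' (after the try/except). Output: GNQFKP

Answer: GNQFKP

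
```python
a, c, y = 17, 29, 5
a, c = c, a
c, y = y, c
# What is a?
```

Trace:
`a, c, y = 17, 29, 5` → a = 17; c = 29; y = 5
`a, c = c, a` → a = 29; c = 17
`c, y = y, c` → c = 5; y = 17
So a = 29

Answer: 29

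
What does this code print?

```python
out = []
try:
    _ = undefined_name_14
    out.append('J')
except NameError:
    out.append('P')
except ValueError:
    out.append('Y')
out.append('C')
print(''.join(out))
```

Execution trace: 'P' (except NameError) → 'C' (after the try/except). Output: PC

Answer: PC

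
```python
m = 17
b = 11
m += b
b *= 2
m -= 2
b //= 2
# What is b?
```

Trace:
`m = 17` → m = 17
`b = 11` → b = 11
`m += b` → m = 28
`b *= 2` → b = 22
`m -= 2` → m = 26
`b //= 2` → b = 11
So b = 11

Answer: 11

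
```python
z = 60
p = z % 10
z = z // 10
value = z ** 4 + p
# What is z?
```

Trace:
`z = 60` → z = 60
`p = z % 10` → p = 0
`z = z // 10` → z = 6
`value = z ** 4 + p` → value = 1296
So z = 6

Answer: 6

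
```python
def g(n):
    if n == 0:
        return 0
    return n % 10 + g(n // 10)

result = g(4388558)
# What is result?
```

Sum of digits of 4388558: 8 + 5 + 5 + 8 + 8 + 3 + 4 = 41

Answer: 41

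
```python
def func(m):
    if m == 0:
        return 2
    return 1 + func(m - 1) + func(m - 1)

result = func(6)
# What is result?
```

func(m) = 1 + 2·func(m-1), func(0)=2. Closed form: (2+1)·2^6 - 1 = 191.

Answer: 191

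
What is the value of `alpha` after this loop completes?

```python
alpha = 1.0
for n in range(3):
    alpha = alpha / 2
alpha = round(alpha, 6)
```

Halving LR 3 times: 1 / 2^3
`alpha` takes the values: 1.0 → 0.5 → 0.25 → 0.125

Answer: 0.125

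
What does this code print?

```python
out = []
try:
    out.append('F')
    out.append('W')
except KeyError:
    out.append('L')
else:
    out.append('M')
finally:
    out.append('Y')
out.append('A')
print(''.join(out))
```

Execution trace: 'F' (try body) → 'W' (try body, no exception) → 'M' (else) → 'Y' (finally) → 'A' (after the try/except). Output: FWMYA

Answer: FWMYA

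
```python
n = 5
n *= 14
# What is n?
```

Trace:
`n = 5` → n = 5
`n *= 14` → n = 70
So n = 70

Answer: 70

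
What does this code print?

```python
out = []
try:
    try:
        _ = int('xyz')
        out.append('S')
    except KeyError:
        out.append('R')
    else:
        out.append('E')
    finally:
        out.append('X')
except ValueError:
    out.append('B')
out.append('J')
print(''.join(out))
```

Execution trace: 'X' (finally) → 'B' (outer except ValueError) → 'J' (after the try/except). Output: XBJ

Answer: XBJ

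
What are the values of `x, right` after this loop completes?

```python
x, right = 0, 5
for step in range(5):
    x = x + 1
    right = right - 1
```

x goes 0→5, right goes 5→0
`x, right` takes the values: (0, 5) → (1, 5) → (1, 4) → (2, 4) → (2, 3) → (3, 3) → (3, 2) → (4, 2) → (4, 1) → (5, 1) → (5, 0)

Answer: 5, 0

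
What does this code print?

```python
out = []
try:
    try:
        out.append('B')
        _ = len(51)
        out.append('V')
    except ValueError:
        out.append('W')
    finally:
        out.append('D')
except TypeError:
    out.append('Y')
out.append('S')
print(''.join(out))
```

Execution trace: 'B' (try body) → 'D' (finally) → 'Y' (outer except TypeError) → 'S' (after the try/except). Output: BDYS

Answer: BDYS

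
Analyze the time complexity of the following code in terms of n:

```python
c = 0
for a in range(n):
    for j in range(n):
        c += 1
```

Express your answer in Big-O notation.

Each loop level contributes: n × n. Multiplying the contributions gives O(n^2).

Answer: O(n^2)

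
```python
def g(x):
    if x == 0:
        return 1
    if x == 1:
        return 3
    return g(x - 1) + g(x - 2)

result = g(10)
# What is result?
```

Build up from base cases: g(0)=1, g(1)=3, g(2)=4, g(3)=7, g(4)=11, g(5)=18, g(6)=29, ..., g(10)=199

Answer: 199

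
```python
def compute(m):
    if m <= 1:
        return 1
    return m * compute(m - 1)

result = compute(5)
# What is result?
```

compute(5) = 5 * 4 * 3 * 2 * 1 = 120

Answer: 120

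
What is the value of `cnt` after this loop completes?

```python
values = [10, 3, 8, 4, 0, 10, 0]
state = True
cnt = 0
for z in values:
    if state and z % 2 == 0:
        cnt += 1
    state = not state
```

Count even values at even positions
`cnt` takes the values: 0 → 1 → 2 → 3 → 4

Answer: 4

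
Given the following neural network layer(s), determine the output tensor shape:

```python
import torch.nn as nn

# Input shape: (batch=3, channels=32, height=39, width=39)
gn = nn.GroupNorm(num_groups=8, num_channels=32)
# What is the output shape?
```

Input: (3, 32, 39, 39) -> Output: (3, 32, 39, 39)

Answer: (3, 32, 39, 39)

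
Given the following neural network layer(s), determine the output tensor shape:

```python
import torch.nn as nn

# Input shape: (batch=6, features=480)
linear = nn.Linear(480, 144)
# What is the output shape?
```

Input: (6, 480) -> Output: (6, 144)

Answer: (6, 144)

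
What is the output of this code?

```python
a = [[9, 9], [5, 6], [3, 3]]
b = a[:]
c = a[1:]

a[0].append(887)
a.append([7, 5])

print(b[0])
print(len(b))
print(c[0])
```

Key concept: slice with nested mutation.
Step by step:
`a = [[9, 9], [5, 6], [3, 3]]` → a = [[9, 9], [5, 6], [3, 3]]
`b = a[:]` → b = [[9, 9], [5, 6], [3, 3]]
`c = a[1:]` → c = [[5, 6], [3, 3]]
`a[0].append(887)` → a = [[9, 9, 887], [5, 6], [3, 3]]; b = [[9, 9, 887], [5, 6], [3, 3]]
`a.append([7, 5])` → a = [[9, 9, 887], [5, 6], [3, 3], [7, 5]]
`print(b[0])` → prints [9, 9, 887]
`print(len(b))` → prints 3
`print(c[0])` → prints [5, 6]

Answer:
[9, 9, 887]
3
[5, 6]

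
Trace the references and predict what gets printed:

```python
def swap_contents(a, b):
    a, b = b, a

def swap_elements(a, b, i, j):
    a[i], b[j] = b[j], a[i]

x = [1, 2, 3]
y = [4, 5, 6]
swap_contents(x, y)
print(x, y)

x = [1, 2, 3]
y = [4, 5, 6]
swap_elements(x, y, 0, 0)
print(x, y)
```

Key concept: parameter rebinding vs mutation.
Step by step:
`x = [1, 2, 3]` → x = [1, 2, 3]
`y = [4, 5, 6]` → y = [4, 5, 6]
`swap_contents(x, y)` → no visible change to tracked variables
`print(x, y)` → prints [1, 2, 3] [4, 5, 6]
`x = [1, 2, 3]` → x = [1, 2, 3]
`y = [4, 5, 6]` → y = [4, 5, 6]
`swap_elements(x, y, 0, 0)` → x = [4, 2, 3]; y = [1, 5, 6]
`print(x, y)` → prints [4, 2, 3] [1, 5, 6]

Answer:
[1, 2, 3] [4, 5, 6]
[4, 2, 3] [1, 5, 6]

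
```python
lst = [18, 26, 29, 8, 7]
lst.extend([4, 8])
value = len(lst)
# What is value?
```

Trace:
`lst = [18, 26, 29, 8, 7]` → lst = [18, 26, 29, 8, 7]
`lst.extend([4, 8])` → lst = [18, 26, 29, 8, 7, 4, 8]
`value = len(lst)` → value = 7
So value = 7

Answer: 7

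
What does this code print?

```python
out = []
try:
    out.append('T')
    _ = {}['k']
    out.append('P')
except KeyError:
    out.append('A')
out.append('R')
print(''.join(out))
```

Execution trace: 'T' (try body) → 'A' (except KeyError) → 'R' (after the try/except). Output: TAR

Answer: TAR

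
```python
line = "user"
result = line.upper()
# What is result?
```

Trace:
`line = "user"` → line = 'user'
`result = line.upper()` → result = 'USER'
So result = 'USER'

Answer: 'USER'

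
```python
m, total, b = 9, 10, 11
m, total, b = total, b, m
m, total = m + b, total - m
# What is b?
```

Trace:
`m, total, b = 9, 10, 11` → m = 9; total = 10; b = 11
`m, total, b = total, b, m` → m = 10; total = 11; b = 9
`m, total = m + b, total - m` → m = 19; total = 1
So b = 9

Answer: 9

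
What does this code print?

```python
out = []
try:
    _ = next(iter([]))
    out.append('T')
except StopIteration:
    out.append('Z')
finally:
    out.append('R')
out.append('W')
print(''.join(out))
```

Execution trace: 'Z' (except StopIteration) → 'R' (finally) → 'W' (after the try/except). Output: ZRW

Answer: ZRW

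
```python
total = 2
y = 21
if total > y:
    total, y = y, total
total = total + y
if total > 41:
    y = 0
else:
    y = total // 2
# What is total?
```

Trace:
`total = 2` → total = 2
`y = 21` → y = 21
`if total > y: ...` → total > y is False → no variable changes
`total = total + y` → total = 23
`if total > 41: ...` → total > 41 is False, take else branch → y = 11
So total = 23

Answer: 23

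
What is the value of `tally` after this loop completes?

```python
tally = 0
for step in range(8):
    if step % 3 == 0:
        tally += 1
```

Count numbers divisible by 3 in range(8)
`tally` takes the values: 0 → 1 → 2 → 3

Answer: 3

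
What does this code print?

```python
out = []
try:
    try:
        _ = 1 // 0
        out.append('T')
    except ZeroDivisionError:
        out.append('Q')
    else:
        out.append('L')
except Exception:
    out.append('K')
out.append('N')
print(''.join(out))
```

Execution trace: 'Q' (inner except ZeroDivisionError) → 'N' (after the try/except). Output: QN

Answer: QN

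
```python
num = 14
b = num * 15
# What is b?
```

Trace:
`num = 14` → num = 14
`b = num * 15` → b = 210
So b = 210

Answer: 210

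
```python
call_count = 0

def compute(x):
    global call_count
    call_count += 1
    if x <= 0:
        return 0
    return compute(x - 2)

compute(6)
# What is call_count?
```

Linear recursion stepping by 2: 4 calls from x=6 down to ≤0.

Answer: 4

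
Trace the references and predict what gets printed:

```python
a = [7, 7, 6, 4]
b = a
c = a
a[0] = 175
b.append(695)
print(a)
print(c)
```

Key concept: multiple aliases.
Step by step:
`a = [7, 7, 6, 4]` → a = [7, 7, 6, 4]
`b = a` → b = [7, 7, 6, 4] (same object as a)
`c = a` → c = [7, 7, 6, 4] (same object as a, b)
`a[0] = 175` → a = [175, 7, 6, 4] (same object as b, c); b = [175, 7, 6, 4] (same object as a, c); c = [175, 7, 6, 4] (same object as a, b)
`b.append(695)` → a = [175, 7, 6, 4, 695] (same object as b, c); b = [175, 7, 6, 4, 695] (same object as a, c); c = [175, 7, 6, 4, 695] (same object as a, b)
`print(a)` → prints [175, 7, 6, 4, 695]
`print(c)` → prints [175, 7, 6, 4, 695]

Answer:
[175, 7, 6, 4, 695]
[175, 7, 6, 4, 695]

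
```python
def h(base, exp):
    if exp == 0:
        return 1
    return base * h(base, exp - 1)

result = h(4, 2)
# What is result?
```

h(4, 2) = 4 * 4 = 16

Answer: 16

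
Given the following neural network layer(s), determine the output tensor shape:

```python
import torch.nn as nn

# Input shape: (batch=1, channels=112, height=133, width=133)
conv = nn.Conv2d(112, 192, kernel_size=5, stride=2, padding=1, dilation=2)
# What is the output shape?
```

Input: (1, 112, 133, 133) -> Output: (1, 192, 64, 64)

Answer: (1, 192, 64, 64)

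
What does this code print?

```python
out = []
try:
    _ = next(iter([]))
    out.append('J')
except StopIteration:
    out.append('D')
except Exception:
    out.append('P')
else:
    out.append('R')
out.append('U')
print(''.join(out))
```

Execution trace: 'D' (except StopIteration) → 'U' (after the try/except). Output: DU

Answer: DU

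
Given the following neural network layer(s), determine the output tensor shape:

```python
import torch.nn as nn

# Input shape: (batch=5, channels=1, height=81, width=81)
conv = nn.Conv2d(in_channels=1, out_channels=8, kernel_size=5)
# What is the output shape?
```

Input: (5, 1, 81, 81) -> Output: (5, 8, 77, 77)

Answer: (5, 8, 77, 77)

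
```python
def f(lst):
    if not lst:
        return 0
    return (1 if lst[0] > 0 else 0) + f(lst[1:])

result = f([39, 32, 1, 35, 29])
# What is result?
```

Count of positive elements in [39, 32, 1, 35, 29] = 5

Answer: 5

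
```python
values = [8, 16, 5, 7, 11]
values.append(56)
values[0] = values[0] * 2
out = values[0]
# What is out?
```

Trace:
`values = [8, 16, 5, 7, 11]` → values = [8, 16, 5, 7, 11]
`values.append(56)` → values = [8, 16, 5, 7, 11, 56]
`values[0] = values[0] * 2` → values = [16, 16, 5, 7, 11, 56]
`out = values[0]` → out = 16
So out = 16

Answer: 16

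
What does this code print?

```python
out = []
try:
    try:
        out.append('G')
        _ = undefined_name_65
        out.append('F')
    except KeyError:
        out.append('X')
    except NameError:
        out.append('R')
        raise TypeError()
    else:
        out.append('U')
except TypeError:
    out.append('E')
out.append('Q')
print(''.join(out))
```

Execution trace: 'G' (try body) → 'R' (except NameError) → 'E' (outer except TypeError) → 'Q' (after the try/except). Output: GREQ

Answer: GREQ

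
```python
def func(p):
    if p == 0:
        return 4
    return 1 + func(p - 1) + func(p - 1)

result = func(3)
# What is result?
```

func(p) = 1 + 2·func(p-1), func(0)=4. Closed form: (4+1)·2^3 - 1 = 39.

Answer: 39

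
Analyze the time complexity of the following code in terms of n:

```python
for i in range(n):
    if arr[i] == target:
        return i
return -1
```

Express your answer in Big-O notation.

This is Linear search in an array. Time complexity: O(n).

Answer: O(n)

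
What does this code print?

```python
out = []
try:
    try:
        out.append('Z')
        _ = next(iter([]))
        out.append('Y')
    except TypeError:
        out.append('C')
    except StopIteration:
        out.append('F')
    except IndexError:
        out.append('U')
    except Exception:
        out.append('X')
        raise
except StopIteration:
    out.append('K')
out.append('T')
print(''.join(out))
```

Execution trace: 'Z' (try body) → 'F' (except StopIteration) → 'T' (after the try/except). Output: ZFT

Answer: ZFT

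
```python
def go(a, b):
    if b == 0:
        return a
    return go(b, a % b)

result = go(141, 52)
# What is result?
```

go(141, 52) -> go(52, 37) -> go(37, 15) -> go(15, 7) -> go(7, 1) -> go(1, 0) -> 1

Answer: 1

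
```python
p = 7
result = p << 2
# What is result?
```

Trace:
`p = 7` → p = 7
`result = p << 2` → result = 28
So result = 28

Answer: 28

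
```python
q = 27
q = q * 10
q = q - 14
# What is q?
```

Trace:
`q = 27` → q = 27
`q = q * 10` → q = 270
`q = q - 14` → q = 256
So q = 256

Answer: 256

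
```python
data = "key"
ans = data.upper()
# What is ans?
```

Trace:
`data = "key"` → data = 'key'
`ans = data.upper()` → ans = 'KEY'
So ans = 'KEY'

Answer: 'KEY'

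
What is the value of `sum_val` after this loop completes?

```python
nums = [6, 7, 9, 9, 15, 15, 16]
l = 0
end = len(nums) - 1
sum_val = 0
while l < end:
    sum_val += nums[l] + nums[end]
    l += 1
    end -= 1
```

Sum of pairs from ends
`sum_val` takes the values: 0 → 22 → 44 → 68

Answer: 68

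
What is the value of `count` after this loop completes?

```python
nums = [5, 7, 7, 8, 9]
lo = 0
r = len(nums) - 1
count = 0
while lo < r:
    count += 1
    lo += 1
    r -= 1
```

Iterations until pointers meet (list length 5)
`count` takes the values: 0 → 1 → 2

Answer: 2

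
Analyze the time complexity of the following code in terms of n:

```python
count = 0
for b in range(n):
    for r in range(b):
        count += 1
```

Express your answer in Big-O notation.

Each loop level contributes: n × n. Multiplying the contributions gives O(n^2).

Answer: O(n^2)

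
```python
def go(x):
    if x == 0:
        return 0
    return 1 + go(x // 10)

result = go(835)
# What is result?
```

Count of digits of 835: 3

Answer: 3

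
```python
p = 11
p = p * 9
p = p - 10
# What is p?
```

Trace:
`p = 11` → p = 11
`p = p * 9` → p = 99
`p = p - 10` → p = 89
So p = 89

Answer: 89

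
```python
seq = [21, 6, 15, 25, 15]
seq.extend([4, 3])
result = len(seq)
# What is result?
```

Trace:
`seq = [21, 6, 15, 25, 15]` → seq = [21, 6, 15, 25, 15]
`seq.extend([4, 3])` → seq = [21, 6, 15, 25, 15, 4, 3]
`result = len(seq)` → result = 7
So result = 7

Answer: 7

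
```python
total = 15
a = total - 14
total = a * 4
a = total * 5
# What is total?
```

Trace:
`total = 15` → total = 15
`a = total - 14` → a = 1
`total = a * 4` → total = 4
`a = total * 5` → a = 20
So total = 4

Answer: 4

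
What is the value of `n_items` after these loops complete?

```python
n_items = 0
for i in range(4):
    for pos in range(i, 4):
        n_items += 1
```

Upper triangle: 4 + 3 + ... + 1
`n_items` takes the values: 0 → 1 → 2 → 3 → 4 → 5 → 6 → 7 → 8 → 9 → 10

Answer: 10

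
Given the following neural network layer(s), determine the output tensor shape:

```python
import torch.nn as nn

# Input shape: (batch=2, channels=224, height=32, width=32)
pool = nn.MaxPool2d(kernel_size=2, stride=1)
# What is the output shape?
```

Input: (2, 224, 32, 32) -> Output: (2, 224, 31, 31)

Answer: (2, 224, 31, 31)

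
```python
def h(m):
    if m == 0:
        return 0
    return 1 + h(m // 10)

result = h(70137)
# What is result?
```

Count of digits of 70137: 5

Answer: 5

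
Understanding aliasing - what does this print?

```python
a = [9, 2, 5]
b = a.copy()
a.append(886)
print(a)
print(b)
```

Key concept: list.copy() creates independent copy.
Step by step:
`a = [9, 2, 5]` → a = [9, 2, 5]
`b = a.copy()` → b = [9, 2, 5]
`a.append(886)` → a = [9, 2, 5, 886]
`print(a)` → prints [9, 2, 5, 886]
`print(b)` → prints [9, 2, 5]

Answer:
[9, 2, 5, 886]
[9, 2, 5]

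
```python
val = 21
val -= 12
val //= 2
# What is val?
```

Trace:
`val = 21` → val = 21
`val -= 12` → val = 9
`val //= 2` → val = 4
So val = 4

Answer: 4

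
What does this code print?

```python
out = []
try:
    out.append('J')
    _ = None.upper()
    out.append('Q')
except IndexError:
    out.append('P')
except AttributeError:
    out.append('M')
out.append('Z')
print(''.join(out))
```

Execution trace: 'J' (try body) → 'M' (except AttributeError) → 'Z' (after the try/except). Output: JMZ

Answer: JMZ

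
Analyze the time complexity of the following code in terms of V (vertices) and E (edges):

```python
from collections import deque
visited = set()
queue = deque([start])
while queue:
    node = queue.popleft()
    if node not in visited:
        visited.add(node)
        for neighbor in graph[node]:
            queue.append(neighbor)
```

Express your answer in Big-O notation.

This is Breadth-first search on a graph. Time complexity: O(V + E).

Answer: O(V + E)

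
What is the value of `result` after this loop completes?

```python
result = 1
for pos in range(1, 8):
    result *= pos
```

7! = 5040
`result` takes the values: 1 → 2 → 6 → 24 → 120 → 720 → 5040

Answer: 5040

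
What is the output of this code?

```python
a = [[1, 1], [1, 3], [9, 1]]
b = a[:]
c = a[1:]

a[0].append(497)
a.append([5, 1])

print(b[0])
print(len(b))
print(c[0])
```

Key concept: slice with nested mutation.
Step by step:
`a = [[1, 1], [1, 3], [9, 1]]` → a = [[1, 1], [1, 3], [9, 1]]
`b = a[:]` → b = [[1, 1], [1, 3], [9, 1]]
`c = a[1:]` → c = [[1, 3], [9, 1]]
`a[0].append(497)` → a = [[1, 1, 497], [1, 3], [9, 1]]; b = [[1, 1, 497], [1, 3], [9, 1]]
`a.append([5, 1])` → a = [[1, 1, 497], [1, 3], [9, 1], [5, 1]]
`print(b[0])` → prints [1, 1, 497]
`print(len(b))` → prints 3
`print(c[0])` → prints [1, 3]

Answer:
[1, 1, 497]
3
[1, 3]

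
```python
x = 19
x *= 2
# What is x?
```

Trace:
`x = 19` → x = 19
`x *= 2` → x = 38
So x = 38

Answer: 38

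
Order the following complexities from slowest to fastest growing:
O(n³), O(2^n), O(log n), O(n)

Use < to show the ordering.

Ordered by growth rate: O(log n) < O(n) < O(n³) < O(2^n)

Answer: O(log n) < O(n) < O(n³) < O(2^n)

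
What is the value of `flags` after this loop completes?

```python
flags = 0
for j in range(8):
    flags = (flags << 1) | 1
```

Build 8 consecutive 1-bits: 0b11111111
`flags` takes the values: 0 → 1 → 3 → 7 → 15 → 31 → 63 → 127 → 255

Answer: 255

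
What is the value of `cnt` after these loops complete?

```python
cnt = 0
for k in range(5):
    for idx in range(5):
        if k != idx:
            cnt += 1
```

5² - 5 (exclude diagonal)
`cnt` takes the values: 0 → 1 → 2 → 3 → 4 → 5 → 6 → 7 → 8 → 9 → 10 → 11 → 12 → 13 → 14 → 15 → 16 → 17 → 18 → 19 → 20

Answer: 20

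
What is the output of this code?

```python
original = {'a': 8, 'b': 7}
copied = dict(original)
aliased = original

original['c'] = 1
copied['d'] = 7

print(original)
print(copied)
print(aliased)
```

Key concept: dict() creates copy, assignment creates alias.
Step by step:
`original = {'a': 8, 'b': 7}` → original = {'a': 8, 'b': 7}
`copied = dict(original)` → copied = {'a': 8, 'b': 7}
`aliased = original` → aliased = {'a': 8, 'b': 7} (same object as original)
`original['c'] = 1` → original = {'a': 8, 'b': 7, 'c': 1} (same object as aliased); aliased = {'a': 8, 'b': 7, 'c': 1} (same object as original)
`copied['d'] = 7` → copied = {'a': 8, 'b': 7, 'd': 7}
`print(original)` → prints {'a': 8, 'b': 7, 'c': 1}
`print(copied)` → prints {'a': 8, 'b': 7, 'd': 7}
`print(aliased)` → prints {'a': 8, 'b': 7, 'c': 1}

Answer:
{'a': 8, 'b': 7, 'c': 1}
{'a': 8, 'b': 7, 'd': 7}
{'a': 8, 'b': 7, 'c': 1}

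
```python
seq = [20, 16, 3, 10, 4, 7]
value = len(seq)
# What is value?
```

Trace:
`seq = [20, 16, 3, 10, 4, 7]` → seq = [20, 16, 3, 10, 4, 7]
`value = len(seq)` → value = 6
So value = 6

Answer: 6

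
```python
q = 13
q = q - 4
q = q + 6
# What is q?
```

Trace:
`q = 13` → q = 13
`q = q - 4` → q = 9
`q = q + 6` → q = 15
So q = 15

Answer: 15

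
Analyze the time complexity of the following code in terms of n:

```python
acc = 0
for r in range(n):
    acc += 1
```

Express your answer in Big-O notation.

Each loop level contributes: n. Multiplying the contributions gives O(n).

Answer: O(n)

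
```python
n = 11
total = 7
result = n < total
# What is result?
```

Trace:
`n = 11` → n = 11
`total = 7` → total = 7
`result = n < total` → result = False
So result = False

Answer: False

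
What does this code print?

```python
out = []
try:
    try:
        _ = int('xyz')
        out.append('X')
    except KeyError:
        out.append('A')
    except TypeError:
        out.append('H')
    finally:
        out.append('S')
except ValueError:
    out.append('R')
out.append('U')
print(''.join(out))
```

Execution trace: 'S' (finally) → 'R' (outer except ValueError) → 'U' (after the try/except). Output: SRU

Answer: SRU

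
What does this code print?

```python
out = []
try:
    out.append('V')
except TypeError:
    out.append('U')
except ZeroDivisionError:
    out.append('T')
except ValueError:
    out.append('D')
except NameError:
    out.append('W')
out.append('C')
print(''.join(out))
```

Execution trace: 'V' (try body, no exception) → 'C' (after the try/except). Output: VC

Answer: VC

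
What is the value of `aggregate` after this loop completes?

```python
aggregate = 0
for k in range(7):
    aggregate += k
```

Sum of 0 to 6 = 21
`aggregate` takes the values: 0 → 1 → 3 → 6 → 10 → 15 → 21

Answer: 21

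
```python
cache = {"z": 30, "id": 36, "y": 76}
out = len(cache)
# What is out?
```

Trace:
`cache = {"z": 30, "id": 36, "y": 76}` → cache = {'z': 30, 'id': 36, 'y': 76}
`out = len(cache)` → out = 3
So out = 3

Answer: 3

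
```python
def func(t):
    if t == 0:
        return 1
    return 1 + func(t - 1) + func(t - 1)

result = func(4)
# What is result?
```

func(t) = 1 + 2·func(t-1), func(0)=1. Closed form: (1+1)·2^4 - 1 = 31.

Answer: 31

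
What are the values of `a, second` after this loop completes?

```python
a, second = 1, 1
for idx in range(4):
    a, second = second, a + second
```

Fibonacci: after 4 iterations
`a, second` takes the values: (1, 1) → (1, 2) → (2, 3) → (3, 5) → (5, 8)

Answer: 5, 8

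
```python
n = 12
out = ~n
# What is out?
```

Trace:
`n = 12` → n = 12
`out = ~n` → out = -13
So out = -13

Answer: -13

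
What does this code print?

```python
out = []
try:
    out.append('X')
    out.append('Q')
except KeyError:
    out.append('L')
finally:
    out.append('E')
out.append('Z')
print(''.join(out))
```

Execution trace: 'X' (try body) → 'Q' (try body, no exception) → 'E' (finally) → 'Z' (after the try/except). Output: XQEZ

Answer: XQEZ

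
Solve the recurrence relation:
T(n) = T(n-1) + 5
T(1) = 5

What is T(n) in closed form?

Unrolling: T(n) = T(1) + 5·(n-1) = 5 + 5(n-1) = 5n.

Answer: T(n) = 5n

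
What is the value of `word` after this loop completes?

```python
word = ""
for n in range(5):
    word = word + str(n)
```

Concatenate digits 0 to 4
`word` takes the values: "" → "0" → "01" → "012" → "0123" → "01234"

Answer: "01234"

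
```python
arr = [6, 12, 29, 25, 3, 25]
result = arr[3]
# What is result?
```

Trace:
`arr = [6, 12, 29, 25, 3, 25]` → arr = [6, 12, 29, 25, 3, 25]
`result = arr[3]` → result = 25
So result = 25

Answer: 25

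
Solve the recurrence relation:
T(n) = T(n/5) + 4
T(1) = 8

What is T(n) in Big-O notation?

Each step divides n by 5 and adds 4. After log_5(n) steps we reach T(1)=8. So T(n) = 4·log_5(n) + 8 = O(log n).

Answer: O(log n)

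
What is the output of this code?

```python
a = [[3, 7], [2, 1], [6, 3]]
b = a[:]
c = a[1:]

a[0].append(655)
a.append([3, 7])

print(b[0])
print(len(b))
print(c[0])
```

Key concept: slice with nested mutation.
Step by step:
`a = [[3, 7], [2, 1], [6, 3]]` → a = [[3, 7], [2, 1], [6, 3]]
`b = a[:]` → b = [[3, 7], [2, 1], [6, 3]]
`c = a[1:]` → c = [[2, 1], [6, 3]]
`a[0].append(655)` → a = [[3, 7, 655], [2, 1], [6, 3]]; b = [[3, 7, 655], [2, 1], [6, 3]]
`a.append([3, 7])` → a = [[3, 7, 655], [2, 1], [6, 3], [3, 7]]
`print(b[0])` → prints [3, 7, 655]
`print(len(b))` → prints 3
`print(c[0])` → prints [2, 1]

Answer:
[3, 7, 655]
3
[2, 1]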